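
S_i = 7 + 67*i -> [7, 74, 141, 208, 275]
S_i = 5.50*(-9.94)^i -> [5.5, -54.67, 543.42, -5401.59, 53691.83]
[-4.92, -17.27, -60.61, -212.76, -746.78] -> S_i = -4.92*3.51^i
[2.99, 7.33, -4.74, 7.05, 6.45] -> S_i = Random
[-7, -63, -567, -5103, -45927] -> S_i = -7*9^i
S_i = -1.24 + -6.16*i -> [-1.24, -7.4, -13.56, -19.72, -25.88]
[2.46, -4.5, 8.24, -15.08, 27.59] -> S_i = 2.46*(-1.83)^i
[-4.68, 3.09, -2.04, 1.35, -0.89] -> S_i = -4.68*(-0.66)^i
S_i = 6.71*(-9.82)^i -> [6.71, -65.89, 647.06, -6354.14, 62397.68]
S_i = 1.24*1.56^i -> [1.24, 1.93, 3.02, 4.71, 7.34]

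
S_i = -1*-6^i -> [-1, 6, -36, 216, -1296]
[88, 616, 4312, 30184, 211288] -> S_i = 88*7^i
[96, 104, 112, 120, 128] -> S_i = 96 + 8*i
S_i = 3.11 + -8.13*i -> [3.11, -5.02, -13.15, -21.28, -29.41]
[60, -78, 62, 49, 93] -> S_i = Random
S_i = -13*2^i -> [-13, -26, -52, -104, -208]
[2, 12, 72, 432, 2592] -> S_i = 2*6^i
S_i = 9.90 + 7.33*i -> [9.9, 17.23, 24.56, 31.89, 39.22]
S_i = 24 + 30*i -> [24, 54, 84, 114, 144]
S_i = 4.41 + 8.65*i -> [4.41, 13.06, 21.71, 30.36, 39.01]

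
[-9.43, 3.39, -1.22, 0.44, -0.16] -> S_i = -9.43*(-0.36)^i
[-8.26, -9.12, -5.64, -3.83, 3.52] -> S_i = Random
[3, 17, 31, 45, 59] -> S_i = 3 + 14*i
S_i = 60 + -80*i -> [60, -20, -100, -180, -260]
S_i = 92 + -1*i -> [92, 91, 90, 89, 88]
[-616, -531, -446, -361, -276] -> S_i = -616 + 85*i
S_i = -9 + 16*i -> [-9, 7, 23, 39, 55]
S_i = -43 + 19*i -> [-43, -24, -5, 14, 33]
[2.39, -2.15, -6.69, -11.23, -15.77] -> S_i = 2.39 + -4.54*i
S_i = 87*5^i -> [87, 435, 2175, 10875, 54375]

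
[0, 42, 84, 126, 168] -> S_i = 0 + 42*i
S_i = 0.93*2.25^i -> [0.93, 2.09, 4.71, 10.59, 23.83]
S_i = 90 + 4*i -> [90, 94, 98, 102, 106]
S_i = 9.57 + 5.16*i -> [9.57, 14.73, 19.89, 25.05, 30.21]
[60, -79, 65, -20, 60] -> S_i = Random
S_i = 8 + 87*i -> [8, 95, 182, 269, 356]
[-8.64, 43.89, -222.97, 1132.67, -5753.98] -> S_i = -8.64*(-5.08)^i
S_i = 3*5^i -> [3, 15, 75, 375, 1875]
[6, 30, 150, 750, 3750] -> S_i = 6*5^i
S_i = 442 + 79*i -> [442, 521, 600, 679, 758]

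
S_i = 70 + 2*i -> [70, 72, 74, 76, 78]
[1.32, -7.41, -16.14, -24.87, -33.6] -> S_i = 1.32 + -8.73*i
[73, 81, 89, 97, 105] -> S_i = 73 + 8*i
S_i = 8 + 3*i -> [8, 11, 14, 17, 20]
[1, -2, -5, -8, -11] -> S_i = 1 + -3*i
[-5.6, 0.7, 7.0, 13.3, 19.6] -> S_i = -5.60 + 6.30*i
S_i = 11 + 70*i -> [11, 81, 151, 221, 291]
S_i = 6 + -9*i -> [6, -3, -12, -21, -30]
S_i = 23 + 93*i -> [23, 116, 209, 302, 395]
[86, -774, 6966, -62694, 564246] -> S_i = 86*-9^i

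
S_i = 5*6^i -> [5, 30, 180, 1080, 6480]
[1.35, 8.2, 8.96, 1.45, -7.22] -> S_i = Random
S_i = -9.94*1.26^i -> [-9.94, -12.52, -15.78, -19.88, -25.05]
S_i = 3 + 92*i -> [3, 95, 187, 279, 371]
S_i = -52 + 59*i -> [-52, 7, 66, 125, 184]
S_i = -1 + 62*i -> [-1, 61, 123, 185, 247]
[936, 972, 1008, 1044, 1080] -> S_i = 936 + 36*i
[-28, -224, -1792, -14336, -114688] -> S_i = -28*8^i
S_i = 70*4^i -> [70, 280, 1120, 4480, 17920]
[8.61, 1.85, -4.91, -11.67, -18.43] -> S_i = 8.61 + -6.76*i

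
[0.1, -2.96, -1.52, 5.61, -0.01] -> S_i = Random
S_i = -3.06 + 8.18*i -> [-3.06, 5.12, 13.3, 21.48, 29.66]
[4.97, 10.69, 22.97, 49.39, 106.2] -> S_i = 4.97*2.15^i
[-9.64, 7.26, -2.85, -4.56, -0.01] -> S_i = Random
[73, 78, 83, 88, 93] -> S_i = 73 + 5*i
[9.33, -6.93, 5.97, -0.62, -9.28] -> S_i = Random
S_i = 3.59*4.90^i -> [3.59, 17.59, 86.2, 422.36, 2069.56]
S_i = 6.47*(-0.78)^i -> [6.47, -5.05, 3.94, -3.07, 2.39]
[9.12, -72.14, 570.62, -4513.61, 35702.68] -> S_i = 9.12*(-7.91)^i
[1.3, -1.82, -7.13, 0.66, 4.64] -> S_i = Random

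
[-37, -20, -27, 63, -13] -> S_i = Random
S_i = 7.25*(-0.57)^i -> [7.25, -4.13, 2.36, -1.34, 0.77]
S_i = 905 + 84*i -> [905, 989, 1073, 1157, 1241]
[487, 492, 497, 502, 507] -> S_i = 487 + 5*i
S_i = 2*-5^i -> [2, -10, 50, -250, 1250]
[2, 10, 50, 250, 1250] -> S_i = 2*5^i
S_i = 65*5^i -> [65, 325, 1625, 8125, 40625]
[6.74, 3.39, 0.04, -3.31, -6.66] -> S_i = 6.74 + -3.35*i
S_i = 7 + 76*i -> [7, 83, 159, 235, 311]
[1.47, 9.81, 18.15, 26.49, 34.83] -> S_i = 1.47 + 8.34*i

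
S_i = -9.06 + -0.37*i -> [-9.06, -9.43, -9.8, -10.17, -10.54]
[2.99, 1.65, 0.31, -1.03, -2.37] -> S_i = 2.99 + -1.34*i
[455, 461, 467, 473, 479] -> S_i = 455 + 6*i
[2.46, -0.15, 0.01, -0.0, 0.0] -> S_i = 2.46*(-0.06)^i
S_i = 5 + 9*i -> [5, 14, 23, 32, 41]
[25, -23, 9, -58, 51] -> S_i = Random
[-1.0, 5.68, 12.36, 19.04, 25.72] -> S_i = -1.00 + 6.68*i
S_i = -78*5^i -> [-78, -390, -1950, -9750, -48750]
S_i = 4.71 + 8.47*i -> [4.71, 13.18, 21.65, 30.12, 38.59]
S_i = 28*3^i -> [28, 84, 252, 756, 2268]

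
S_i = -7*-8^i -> [-7, 56, -448, 3584, -28672]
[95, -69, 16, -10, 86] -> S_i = Random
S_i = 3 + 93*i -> [3, 96, 189, 282, 375]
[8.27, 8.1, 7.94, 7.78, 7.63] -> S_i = 8.27*0.98^i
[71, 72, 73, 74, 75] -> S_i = 71 + 1*i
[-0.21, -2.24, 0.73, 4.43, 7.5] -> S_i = Random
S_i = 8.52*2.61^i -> [8.52, 22.24, 58.04, 151.48, 395.37]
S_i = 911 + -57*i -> [911, 854, 797, 740, 683]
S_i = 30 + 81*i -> [30, 111, 192, 273, 354]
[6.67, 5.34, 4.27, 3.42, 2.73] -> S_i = 6.67*0.80^i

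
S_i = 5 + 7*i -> [5, 12, 19, 26, 33]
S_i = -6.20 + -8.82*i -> [-6.2, -15.02, -23.84, -32.66, -41.48]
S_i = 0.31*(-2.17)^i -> [0.31, -0.67, 1.46, -3.17, 6.87]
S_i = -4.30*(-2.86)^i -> [-4.3, 12.3, -35.17, 100.59, -287.7]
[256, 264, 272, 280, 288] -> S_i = 256 + 8*i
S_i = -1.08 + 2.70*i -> [-1.08, 1.62, 4.32, 7.02, 9.72]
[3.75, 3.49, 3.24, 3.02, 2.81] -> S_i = 3.75*0.93^i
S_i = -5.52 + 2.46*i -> [-5.52, -3.06, -0.6, 1.86, 4.32]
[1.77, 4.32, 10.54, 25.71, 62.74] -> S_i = 1.77*2.44^i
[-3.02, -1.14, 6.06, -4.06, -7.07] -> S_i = Random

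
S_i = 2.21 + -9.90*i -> [2.21, -7.69, -17.59, -27.49, -37.39]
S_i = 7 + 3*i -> [7, 10, 13, 16, 19]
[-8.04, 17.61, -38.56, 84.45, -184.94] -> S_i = -8.04*(-2.19)^i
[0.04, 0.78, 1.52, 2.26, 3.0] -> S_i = 0.04 + 0.74*i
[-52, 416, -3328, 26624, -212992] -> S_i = -52*-8^i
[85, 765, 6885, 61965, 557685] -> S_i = 85*9^i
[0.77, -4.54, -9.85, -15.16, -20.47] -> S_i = 0.77 + -5.31*i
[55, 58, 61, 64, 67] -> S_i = 55 + 3*i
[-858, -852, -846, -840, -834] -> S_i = -858 + 6*i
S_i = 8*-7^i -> [8, -56, 392, -2744, 19208]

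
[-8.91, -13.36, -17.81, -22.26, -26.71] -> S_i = -8.91 + -4.45*i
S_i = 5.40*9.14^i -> [5.4, 49.36, 451.11, 4123.18, 37685.87]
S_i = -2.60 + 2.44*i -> [-2.6, -0.16, 2.28, 4.72, 7.16]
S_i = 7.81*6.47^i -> [7.81, 50.53, 326.93, 2115.26, 13685.74]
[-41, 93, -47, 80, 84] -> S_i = Random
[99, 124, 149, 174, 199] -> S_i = 99 + 25*i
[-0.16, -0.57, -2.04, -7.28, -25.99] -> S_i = -0.16*3.57^i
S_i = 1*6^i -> [1, 6, 36, 216, 1296]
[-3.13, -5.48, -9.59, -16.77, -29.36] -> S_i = -3.13*1.75^i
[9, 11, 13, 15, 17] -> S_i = 9 + 2*i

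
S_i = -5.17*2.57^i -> [-5.17, -13.29, -34.15, -87.76, -225.54]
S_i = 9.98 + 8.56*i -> [9.98, 18.54, 27.1, 35.66, 44.22]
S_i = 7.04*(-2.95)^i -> [7.04, -20.77, 61.27, -180.73, 533.16]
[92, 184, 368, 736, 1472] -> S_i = 92*2^i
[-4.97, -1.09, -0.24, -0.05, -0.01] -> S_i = -4.97*0.22^i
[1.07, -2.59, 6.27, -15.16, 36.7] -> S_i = 1.07*(-2.42)^i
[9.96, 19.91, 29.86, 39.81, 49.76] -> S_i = 9.96 + 9.95*i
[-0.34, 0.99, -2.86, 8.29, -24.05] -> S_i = -0.34*(-2.90)^i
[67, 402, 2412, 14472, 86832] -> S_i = 67*6^i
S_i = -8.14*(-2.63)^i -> [-8.14, 21.41, -56.3, 148.08, -389.45]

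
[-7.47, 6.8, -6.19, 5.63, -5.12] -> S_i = -7.47*(-0.91)^i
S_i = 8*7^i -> [8, 56, 392, 2744, 19208]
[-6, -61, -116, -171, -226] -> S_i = -6 + -55*i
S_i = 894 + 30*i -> [894, 924, 954, 984, 1014]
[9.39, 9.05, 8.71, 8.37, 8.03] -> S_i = 9.39 + -0.34*i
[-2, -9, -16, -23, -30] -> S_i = -2 + -7*i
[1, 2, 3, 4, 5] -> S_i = 1 + 1*i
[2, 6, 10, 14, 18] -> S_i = 2 + 4*i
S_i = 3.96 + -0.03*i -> [3.96, 3.93, 3.9, 3.87, 3.84]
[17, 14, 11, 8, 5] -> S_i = 17 + -3*i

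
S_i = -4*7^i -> [-4, -28, -196, -1372, -9604]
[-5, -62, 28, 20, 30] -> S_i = Random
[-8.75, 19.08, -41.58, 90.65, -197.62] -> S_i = -8.75*(-2.18)^i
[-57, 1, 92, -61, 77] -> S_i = Random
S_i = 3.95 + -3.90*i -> [3.95, 0.05, -3.85, -7.75, -11.65]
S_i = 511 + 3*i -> [511, 514, 517, 520, 523]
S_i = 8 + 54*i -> [8, 62, 116, 170, 224]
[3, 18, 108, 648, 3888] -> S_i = 3*6^i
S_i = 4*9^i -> [4, 36, 324, 2916, 26244]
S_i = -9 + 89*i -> [-9, 80, 169, 258, 347]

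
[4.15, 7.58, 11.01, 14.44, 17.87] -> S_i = 4.15 + 3.43*i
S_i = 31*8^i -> [31, 248, 1984, 15872, 126976]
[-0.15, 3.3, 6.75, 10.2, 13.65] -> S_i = -0.15 + 3.45*i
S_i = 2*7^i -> [2, 14, 98, 686, 4802]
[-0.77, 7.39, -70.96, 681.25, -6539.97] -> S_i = -0.77*(-9.60)^i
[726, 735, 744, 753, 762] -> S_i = 726 + 9*i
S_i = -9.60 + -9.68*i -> [-9.6, -19.28, -28.96, -38.64, -48.32]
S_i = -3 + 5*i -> [-3, 2, 7, 12, 17]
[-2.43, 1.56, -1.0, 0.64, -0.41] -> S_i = -2.43*(-0.64)^i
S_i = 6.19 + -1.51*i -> [6.19, 4.68, 3.17, 1.66, 0.15]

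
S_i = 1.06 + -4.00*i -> [1.06, -2.94, -6.94, -10.94, -14.94]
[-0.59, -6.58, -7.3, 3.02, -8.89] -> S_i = Random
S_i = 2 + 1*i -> [2, 3, 4, 5, 6]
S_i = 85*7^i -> [85, 595, 4165, 29155, 204085]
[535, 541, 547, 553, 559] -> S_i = 535 + 6*i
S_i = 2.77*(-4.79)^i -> [2.77, -13.27, 63.56, -304.43, 1458.22]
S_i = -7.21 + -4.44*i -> [-7.21, -11.65, -16.09, -20.53, -24.97]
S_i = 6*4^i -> [6, 24, 96, 384, 1536]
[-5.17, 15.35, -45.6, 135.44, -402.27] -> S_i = -5.17*(-2.97)^i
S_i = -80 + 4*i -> [-80, -76, -72, -68, -64]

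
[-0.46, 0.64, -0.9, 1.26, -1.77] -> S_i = -0.46*(-1.40)^i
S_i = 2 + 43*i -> [2, 45, 88, 131, 174]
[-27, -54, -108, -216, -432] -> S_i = -27*2^i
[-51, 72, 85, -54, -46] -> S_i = Random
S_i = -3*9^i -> [-3, -27, -243, -2187, -19683]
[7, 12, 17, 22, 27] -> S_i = 7 + 5*i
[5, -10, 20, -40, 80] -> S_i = 5*-2^i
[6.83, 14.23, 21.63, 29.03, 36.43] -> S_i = 6.83 + 7.40*i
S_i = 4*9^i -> [4, 36, 324, 2916, 26244]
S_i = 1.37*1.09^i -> [1.37, 1.49, 1.63, 1.77, 1.93]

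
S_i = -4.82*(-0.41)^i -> [-4.82, 1.98, -0.81, 0.33, -0.14]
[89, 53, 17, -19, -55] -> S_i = 89 + -36*i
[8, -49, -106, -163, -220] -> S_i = 8 + -57*i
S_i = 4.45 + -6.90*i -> [4.45, -2.45, -9.35, -16.25, -23.15]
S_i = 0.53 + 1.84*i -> [0.53, 2.37, 4.21, 6.05, 7.89]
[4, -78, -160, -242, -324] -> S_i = 4 + -82*i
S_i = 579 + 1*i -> [579, 580, 581, 582, 583]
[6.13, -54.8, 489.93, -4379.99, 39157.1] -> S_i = 6.13*(-8.94)^i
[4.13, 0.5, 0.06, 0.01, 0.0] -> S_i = 4.13*0.12^i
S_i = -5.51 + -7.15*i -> [-5.51, -12.66, -19.81, -26.96, -34.11]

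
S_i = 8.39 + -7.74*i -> [8.39, 0.65, -7.09, -14.83, -22.57]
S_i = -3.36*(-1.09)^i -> [-3.36, 3.66, -3.99, 4.35, -4.74]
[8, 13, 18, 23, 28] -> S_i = 8 + 5*i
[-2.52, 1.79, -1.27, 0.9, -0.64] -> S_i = -2.52*(-0.71)^i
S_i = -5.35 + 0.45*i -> [-5.35, -4.9, -4.45, -4.0, -3.55]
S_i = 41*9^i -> [41, 369, 3321, 29889, 269001]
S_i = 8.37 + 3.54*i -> [8.37, 11.91, 15.45, 18.99, 22.53]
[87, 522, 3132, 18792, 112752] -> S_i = 87*6^i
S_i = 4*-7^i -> [4, -28, 196, -1372, 9604]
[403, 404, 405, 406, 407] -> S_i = 403 + 1*i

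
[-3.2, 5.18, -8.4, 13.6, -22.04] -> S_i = -3.20*(-1.62)^i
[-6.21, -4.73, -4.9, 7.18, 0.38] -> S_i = Random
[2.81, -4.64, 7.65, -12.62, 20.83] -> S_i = 2.81*(-1.65)^i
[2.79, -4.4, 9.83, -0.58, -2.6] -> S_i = Random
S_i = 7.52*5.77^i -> [7.52, 43.39, 250.36, 1444.59, 8335.3]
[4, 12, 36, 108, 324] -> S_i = 4*3^i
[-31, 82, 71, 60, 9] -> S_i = Random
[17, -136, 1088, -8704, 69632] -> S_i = 17*-8^i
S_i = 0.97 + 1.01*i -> [0.97, 1.98, 2.99, 4.0, 5.01]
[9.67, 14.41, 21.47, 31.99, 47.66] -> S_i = 9.67*1.49^i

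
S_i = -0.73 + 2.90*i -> [-0.73, 2.17, 5.07, 7.97, 10.87]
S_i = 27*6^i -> [27, 162, 972, 5832, 34992]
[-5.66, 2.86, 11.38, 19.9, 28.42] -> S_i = -5.66 + 8.52*i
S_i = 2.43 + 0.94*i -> [2.43, 3.37, 4.31, 5.25, 6.19]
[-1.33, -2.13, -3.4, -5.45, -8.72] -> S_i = -1.33*1.60^i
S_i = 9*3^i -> [9, 27, 81, 243, 729]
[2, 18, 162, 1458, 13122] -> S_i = 2*9^i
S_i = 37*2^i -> [37, 74, 148, 296, 592]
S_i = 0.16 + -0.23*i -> [0.16, -0.07, -0.3, -0.53, -0.76]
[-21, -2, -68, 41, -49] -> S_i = Random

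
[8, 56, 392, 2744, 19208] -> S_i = 8*7^i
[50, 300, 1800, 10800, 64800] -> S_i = 50*6^i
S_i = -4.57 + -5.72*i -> [-4.57, -10.29, -16.01, -21.73, -27.45]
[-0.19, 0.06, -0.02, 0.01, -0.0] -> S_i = -0.19*(-0.32)^i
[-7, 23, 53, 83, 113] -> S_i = -7 + 30*i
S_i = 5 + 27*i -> [5, 32, 59, 86, 113]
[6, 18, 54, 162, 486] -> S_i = 6*3^i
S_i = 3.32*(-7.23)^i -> [3.32, -24.0, 173.55, -1254.74, 9071.75]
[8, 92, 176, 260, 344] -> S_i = 8 + 84*i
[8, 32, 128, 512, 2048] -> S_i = 8*4^i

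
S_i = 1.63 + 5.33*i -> [1.63, 6.96, 12.29, 17.62, 22.95]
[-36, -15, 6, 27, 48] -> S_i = -36 + 21*i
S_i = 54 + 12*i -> [54, 66, 78, 90, 102]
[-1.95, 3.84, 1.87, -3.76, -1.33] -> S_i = Random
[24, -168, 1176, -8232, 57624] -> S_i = 24*-7^i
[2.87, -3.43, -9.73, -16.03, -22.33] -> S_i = 2.87 + -6.30*i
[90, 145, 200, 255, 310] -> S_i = 90 + 55*i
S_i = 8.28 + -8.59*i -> [8.28, -0.31, -8.9, -17.49, -26.08]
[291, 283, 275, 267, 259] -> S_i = 291 + -8*i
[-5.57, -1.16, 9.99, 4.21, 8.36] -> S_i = Random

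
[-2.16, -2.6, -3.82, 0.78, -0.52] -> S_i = Random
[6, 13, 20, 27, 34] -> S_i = 6 + 7*i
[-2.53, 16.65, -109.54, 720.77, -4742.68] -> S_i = -2.53*(-6.58)^i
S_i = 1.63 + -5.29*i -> [1.63, -3.66, -8.95, -14.24, -19.53]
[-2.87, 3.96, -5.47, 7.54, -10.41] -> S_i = -2.87*(-1.38)^i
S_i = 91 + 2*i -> [91, 93, 95, 97, 99]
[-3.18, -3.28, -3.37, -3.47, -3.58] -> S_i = -3.18*1.03^i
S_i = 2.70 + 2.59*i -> [2.7, 5.29, 7.88, 10.47, 13.06]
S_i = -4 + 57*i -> [-4, 53, 110, 167, 224]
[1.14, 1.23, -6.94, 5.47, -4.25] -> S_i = Random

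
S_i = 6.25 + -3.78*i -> [6.25, 2.47, -1.31, -5.09, -8.87]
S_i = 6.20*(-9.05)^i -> [6.2, -56.11, 507.8, -4595.55, 41589.72]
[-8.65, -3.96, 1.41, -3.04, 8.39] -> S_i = Random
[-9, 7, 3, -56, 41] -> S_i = Random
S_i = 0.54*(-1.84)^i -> [0.54, -0.99, 1.83, -3.36, 6.19]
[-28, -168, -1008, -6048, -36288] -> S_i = -28*6^i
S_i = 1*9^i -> [1, 9, 81, 729, 6561]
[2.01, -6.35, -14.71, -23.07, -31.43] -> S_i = 2.01 + -8.36*i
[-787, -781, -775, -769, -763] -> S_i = -787 + 6*i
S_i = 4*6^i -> [4, 24, 144, 864, 5184]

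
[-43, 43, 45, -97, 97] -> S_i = Random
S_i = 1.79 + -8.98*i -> [1.79, -7.19, -16.17, -25.15, -34.13]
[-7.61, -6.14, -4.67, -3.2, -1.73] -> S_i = -7.61 + 1.47*i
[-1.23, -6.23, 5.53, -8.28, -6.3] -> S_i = Random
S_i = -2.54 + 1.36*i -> [-2.54, -1.18, 0.18, 1.54, 2.9]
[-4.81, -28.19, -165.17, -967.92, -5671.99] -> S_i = -4.81*5.86^i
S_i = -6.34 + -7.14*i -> [-6.34, -13.48, -20.62, -27.76, -34.9]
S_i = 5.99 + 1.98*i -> [5.99, 7.97, 9.95, 11.93, 13.91]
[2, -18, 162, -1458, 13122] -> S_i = 2*-9^i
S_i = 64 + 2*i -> [64, 66, 68, 70, 72]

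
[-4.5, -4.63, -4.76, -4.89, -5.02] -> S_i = -4.50 + -0.13*i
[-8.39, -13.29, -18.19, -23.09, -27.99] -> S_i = -8.39 + -4.90*i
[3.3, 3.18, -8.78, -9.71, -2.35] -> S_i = Random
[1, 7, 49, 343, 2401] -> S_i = 1*7^i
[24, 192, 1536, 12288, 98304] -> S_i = 24*8^i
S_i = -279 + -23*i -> [-279, -302, -325, -348, -371]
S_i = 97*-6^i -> [97, -582, 3492, -20952, 125712]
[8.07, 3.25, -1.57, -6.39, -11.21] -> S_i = 8.07 + -4.82*i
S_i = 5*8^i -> [5, 40, 320, 2560, 20480]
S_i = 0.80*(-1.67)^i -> [0.8, -1.34, 2.23, -3.73, 6.22]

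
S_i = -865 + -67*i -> [-865, -932, -999, -1066, -1133]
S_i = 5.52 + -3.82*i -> [5.52, 1.7, -2.12, -5.94, -9.76]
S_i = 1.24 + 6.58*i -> [1.24, 7.82, 14.4, 20.98, 27.56]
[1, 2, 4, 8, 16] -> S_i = 1*2^i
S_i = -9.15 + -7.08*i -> [-9.15, -16.23, -23.31, -30.39, -37.47]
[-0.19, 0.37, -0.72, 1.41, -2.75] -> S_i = -0.19*(-1.95)^i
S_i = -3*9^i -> [-3, -27, -243, -2187, -19683]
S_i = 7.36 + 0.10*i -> [7.36, 7.46, 7.56, 7.66, 7.76]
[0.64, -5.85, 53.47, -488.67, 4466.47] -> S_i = 0.64*(-9.14)^i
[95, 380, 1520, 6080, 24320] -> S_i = 95*4^i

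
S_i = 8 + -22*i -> [8, -14, -36, -58, -80]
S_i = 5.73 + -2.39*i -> [5.73, 3.34, 0.95, -1.44, -3.83]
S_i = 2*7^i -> [2, 14, 98, 686, 4802]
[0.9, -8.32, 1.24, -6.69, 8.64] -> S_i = Random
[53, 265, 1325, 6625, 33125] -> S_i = 53*5^i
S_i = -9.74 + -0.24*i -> [-9.74, -9.98, -10.22, -10.46, -10.7]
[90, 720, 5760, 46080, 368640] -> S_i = 90*8^i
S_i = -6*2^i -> [-6, -12, -24, -48, -96]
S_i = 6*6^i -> [6, 36, 216, 1296, 7776]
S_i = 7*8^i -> [7, 56, 448, 3584, 28672]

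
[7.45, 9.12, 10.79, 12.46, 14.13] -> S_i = 7.45 + 1.67*i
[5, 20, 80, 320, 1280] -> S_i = 5*4^i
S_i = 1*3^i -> [1, 3, 9, 27, 81]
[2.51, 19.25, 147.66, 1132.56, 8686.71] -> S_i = 2.51*7.67^i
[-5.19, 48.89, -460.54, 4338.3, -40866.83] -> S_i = -5.19*(-9.42)^i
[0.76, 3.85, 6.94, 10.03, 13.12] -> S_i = 0.76 + 3.09*i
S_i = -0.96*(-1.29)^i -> [-0.96, 1.24, -1.6, 2.06, -2.66]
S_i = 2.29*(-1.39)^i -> [2.29, -3.18, 4.42, -6.15, 8.55]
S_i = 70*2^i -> [70, 140, 280, 560, 1120]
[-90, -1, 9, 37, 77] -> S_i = Random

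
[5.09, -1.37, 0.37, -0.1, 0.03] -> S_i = 5.09*(-0.27)^i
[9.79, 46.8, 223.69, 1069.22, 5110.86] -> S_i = 9.79*4.78^i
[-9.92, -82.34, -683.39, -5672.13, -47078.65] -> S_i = -9.92*8.30^i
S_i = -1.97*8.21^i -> [-1.97, -16.17, -132.79, -1090.17, -8950.33]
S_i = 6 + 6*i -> [6, 12, 18, 24, 30]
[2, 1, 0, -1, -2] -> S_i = 2 + -1*i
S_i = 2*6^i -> [2, 12, 72, 432, 2592]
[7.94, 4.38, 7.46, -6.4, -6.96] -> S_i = Random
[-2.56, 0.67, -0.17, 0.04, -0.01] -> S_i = -2.56*(-0.26)^i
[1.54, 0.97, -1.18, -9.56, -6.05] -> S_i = Random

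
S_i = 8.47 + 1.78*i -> [8.47, 10.25, 12.03, 13.81, 15.59]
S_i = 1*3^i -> [1, 3, 9, 27, 81]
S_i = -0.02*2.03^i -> [-0.02, -0.04, -0.08, -0.17, -0.34]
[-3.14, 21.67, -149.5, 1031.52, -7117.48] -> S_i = -3.14*(-6.90)^i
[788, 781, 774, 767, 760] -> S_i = 788 + -7*i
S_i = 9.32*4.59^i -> [9.32, 42.78, 196.35, 901.27, 4136.82]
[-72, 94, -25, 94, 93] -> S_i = Random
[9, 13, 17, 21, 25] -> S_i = 9 + 4*i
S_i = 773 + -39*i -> [773, 734, 695, 656, 617]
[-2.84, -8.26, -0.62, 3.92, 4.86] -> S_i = Random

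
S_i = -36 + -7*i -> [-36, -43, -50, -57, -64]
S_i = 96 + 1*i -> [96, 97, 98, 99, 100]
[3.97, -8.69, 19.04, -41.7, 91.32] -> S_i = 3.97*(-2.19)^i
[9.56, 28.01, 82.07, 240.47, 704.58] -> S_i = 9.56*2.93^i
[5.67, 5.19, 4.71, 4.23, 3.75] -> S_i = 5.67 + -0.48*i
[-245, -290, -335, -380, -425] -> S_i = -245 + -45*i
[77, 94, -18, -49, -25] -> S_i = Random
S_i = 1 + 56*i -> [1, 57, 113, 169, 225]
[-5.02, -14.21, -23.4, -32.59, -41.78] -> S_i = -5.02 + -9.19*i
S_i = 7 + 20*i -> [7, 27, 47, 67, 87]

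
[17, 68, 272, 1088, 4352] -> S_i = 17*4^i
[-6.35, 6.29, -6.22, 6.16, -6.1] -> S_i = -6.35*(-0.99)^i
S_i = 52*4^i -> [52, 208, 832, 3328, 13312]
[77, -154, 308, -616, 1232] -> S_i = 77*-2^i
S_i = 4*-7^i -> [4, -28, 196, -1372, 9604]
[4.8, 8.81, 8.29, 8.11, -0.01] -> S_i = Random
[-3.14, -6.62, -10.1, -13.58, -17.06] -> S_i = -3.14 + -3.48*i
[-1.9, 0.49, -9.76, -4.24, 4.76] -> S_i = Random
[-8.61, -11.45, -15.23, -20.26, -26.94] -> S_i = -8.61*1.33^i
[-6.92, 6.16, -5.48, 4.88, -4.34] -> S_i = -6.92*(-0.89)^i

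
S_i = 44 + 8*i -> [44, 52, 60, 68, 76]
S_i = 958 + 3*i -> [958, 961, 964, 967, 970]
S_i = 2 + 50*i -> [2, 52, 102, 152, 202]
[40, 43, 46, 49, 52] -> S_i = 40 + 3*i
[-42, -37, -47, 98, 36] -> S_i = Random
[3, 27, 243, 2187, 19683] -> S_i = 3*9^i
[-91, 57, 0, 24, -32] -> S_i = Random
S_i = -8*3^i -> [-8, -24, -72, -216, -648]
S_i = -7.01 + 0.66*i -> [-7.01, -6.35, -5.69, -5.03, -4.37]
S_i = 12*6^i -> [12, 72, 432, 2592, 15552]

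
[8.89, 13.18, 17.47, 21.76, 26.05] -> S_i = 8.89 + 4.29*i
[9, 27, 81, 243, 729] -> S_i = 9*3^i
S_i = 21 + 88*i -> [21, 109, 197, 285, 373]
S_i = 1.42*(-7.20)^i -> [1.42, -10.22, 73.61, -530.01, 3816.09]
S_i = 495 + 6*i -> [495, 501, 507, 513, 519]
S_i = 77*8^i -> [77, 616, 4928, 39424, 315392]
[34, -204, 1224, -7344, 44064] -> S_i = 34*-6^i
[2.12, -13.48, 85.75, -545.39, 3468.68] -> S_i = 2.12*(-6.36)^i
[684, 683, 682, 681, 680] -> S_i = 684 + -1*i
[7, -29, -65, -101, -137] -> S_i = 7 + -36*i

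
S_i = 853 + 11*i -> [853, 864, 875, 886, 897]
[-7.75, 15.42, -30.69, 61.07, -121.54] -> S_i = -7.75*(-1.99)^i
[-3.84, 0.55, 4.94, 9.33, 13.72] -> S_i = -3.84 + 4.39*i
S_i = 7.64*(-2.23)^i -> [7.64, -17.04, 37.99, -84.72, 188.94]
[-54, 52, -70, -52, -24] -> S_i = Random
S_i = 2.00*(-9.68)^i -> [2.0, -19.36, 187.4, -1814.08, 17560.28]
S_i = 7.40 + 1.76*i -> [7.4, 9.16, 10.92, 12.68, 14.44]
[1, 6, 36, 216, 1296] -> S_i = 1*6^i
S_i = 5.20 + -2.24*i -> [5.2, 2.96, 0.72, -1.52, -3.76]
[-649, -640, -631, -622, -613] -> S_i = -649 + 9*i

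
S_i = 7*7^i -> [7, 49, 343, 2401, 16807]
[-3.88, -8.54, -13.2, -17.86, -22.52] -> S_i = -3.88 + -4.66*i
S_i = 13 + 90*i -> [13, 103, 193, 283, 373]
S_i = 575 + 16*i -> [575, 591, 607, 623, 639]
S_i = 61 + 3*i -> [61, 64, 67, 70, 73]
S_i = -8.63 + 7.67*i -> [-8.63, -0.96, 6.71, 14.38, 22.05]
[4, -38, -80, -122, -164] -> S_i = 4 + -42*i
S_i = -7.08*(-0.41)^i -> [-7.08, 2.9, -1.19, 0.49, -0.2]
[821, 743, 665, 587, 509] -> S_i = 821 + -78*i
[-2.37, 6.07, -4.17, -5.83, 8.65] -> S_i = Random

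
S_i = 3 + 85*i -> [3, 88, 173, 258, 343]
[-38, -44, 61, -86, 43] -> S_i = Random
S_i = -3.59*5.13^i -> [-3.59, -18.42, -94.48, -484.67, -2486.36]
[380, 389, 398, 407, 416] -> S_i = 380 + 9*i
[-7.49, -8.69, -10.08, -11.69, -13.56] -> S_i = -7.49*1.16^i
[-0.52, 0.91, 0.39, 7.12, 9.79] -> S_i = Random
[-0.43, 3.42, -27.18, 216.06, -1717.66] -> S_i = -0.43*(-7.95)^i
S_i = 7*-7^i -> [7, -49, 343, -2401, 16807]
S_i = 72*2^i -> [72, 144, 288, 576, 1152]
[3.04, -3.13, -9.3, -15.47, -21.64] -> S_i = 3.04 + -6.17*i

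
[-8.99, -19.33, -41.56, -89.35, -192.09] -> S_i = -8.99*2.15^i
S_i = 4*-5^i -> [4, -20, 100, -500, 2500]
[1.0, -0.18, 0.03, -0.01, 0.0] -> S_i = 1.00*(-0.18)^i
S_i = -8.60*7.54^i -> [-8.6, -64.84, -488.92, -3686.49, -27796.1]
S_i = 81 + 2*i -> [81, 83, 85, 87, 89]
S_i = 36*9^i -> [36, 324, 2916, 26244, 236196]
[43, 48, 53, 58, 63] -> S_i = 43 + 5*i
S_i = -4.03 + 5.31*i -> [-4.03, 1.28, 6.59, 11.9, 17.21]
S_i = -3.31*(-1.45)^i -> [-3.31, 4.8, -6.96, 10.09, -14.63]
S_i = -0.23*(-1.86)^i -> [-0.23, 0.43, -0.8, 1.48, -2.75]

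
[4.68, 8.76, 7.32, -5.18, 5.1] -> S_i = Random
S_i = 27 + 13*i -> [27, 40, 53, 66, 79]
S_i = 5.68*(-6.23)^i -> [5.68, -35.39, 220.46, -1373.45, 8556.59]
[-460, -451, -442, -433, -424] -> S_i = -460 + 9*i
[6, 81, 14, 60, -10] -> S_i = Random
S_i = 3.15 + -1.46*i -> [3.15, 1.69, 0.23, -1.23, -2.69]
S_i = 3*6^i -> [3, 18, 108, 648, 3888]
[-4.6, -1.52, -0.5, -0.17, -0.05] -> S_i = -4.60*0.33^i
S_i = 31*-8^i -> [31, -248, 1984, -15872, 126976]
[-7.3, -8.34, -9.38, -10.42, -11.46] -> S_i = -7.30 + -1.04*i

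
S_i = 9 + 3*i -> [9, 12, 15, 18, 21]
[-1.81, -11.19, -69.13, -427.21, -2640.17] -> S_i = -1.81*6.18^i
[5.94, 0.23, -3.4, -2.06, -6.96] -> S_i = Random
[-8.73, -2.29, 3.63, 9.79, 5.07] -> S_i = Random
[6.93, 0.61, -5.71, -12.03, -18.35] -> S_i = 6.93 + -6.32*i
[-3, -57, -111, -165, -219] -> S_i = -3 + -54*i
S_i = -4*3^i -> [-4, -12, -36, -108, -324]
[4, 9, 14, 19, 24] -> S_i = 4 + 5*i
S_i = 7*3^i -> [7, 21, 63, 189, 567]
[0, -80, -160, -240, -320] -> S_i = 0 + -80*i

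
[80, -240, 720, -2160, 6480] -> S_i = 80*-3^i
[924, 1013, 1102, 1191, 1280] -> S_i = 924 + 89*i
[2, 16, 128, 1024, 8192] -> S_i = 2*8^i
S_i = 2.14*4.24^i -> [2.14, 9.07, 38.47, 163.12, 691.64]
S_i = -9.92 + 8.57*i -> [-9.92, -1.35, 7.22, 15.79, 24.36]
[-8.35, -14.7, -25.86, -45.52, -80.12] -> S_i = -8.35*1.76^i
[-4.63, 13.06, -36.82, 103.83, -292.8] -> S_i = -4.63*(-2.82)^i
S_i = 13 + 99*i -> [13, 112, 211, 310, 409]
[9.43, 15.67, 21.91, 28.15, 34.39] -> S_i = 9.43 + 6.24*i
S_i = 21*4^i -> [21, 84, 336, 1344, 5376]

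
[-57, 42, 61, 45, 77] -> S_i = Random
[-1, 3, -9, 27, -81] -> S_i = -1*-3^i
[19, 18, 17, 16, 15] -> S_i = 19 + -1*i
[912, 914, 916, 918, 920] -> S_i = 912 + 2*i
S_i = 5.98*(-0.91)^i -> [5.98, -5.44, 4.95, -4.51, 4.1]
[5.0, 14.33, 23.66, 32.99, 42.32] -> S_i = 5.00 + 9.33*i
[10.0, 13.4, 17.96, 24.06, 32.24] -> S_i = 10.00*1.34^i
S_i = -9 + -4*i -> [-9, -13, -17, -21, -25]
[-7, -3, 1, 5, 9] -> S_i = -7 + 4*i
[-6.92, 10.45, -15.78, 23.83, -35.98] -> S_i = -6.92*(-1.51)^i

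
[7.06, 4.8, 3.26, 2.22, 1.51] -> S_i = 7.06*0.68^i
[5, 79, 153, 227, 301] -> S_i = 5 + 74*i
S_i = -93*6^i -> [-93, -558, -3348, -20088, -120528]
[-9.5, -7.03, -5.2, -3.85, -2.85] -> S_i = -9.50*0.74^i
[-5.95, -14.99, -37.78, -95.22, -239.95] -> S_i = -5.95*2.52^i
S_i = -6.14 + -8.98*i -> [-6.14, -15.12, -24.1, -33.08, -42.06]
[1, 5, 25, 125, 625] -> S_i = 1*5^i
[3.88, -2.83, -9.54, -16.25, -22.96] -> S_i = 3.88 + -6.71*i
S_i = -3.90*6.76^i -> [-3.9, -26.36, -178.22, -1204.77, -8144.26]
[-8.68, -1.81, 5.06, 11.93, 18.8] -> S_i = -8.68 + 6.87*i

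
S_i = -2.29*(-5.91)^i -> [-2.29, 13.53, -79.99, 472.71, -2793.74]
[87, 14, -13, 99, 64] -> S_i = Random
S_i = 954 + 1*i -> [954, 955, 956, 957, 958]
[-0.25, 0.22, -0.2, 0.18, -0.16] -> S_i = -0.25*(-0.90)^i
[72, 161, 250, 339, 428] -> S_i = 72 + 89*i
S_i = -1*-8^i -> [-1, 8, -64, 512, -4096]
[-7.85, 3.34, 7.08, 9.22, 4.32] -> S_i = Random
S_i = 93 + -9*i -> [93, 84, 75, 66, 57]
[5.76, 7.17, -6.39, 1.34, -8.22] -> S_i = Random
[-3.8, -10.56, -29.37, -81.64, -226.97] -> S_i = -3.80*2.78^i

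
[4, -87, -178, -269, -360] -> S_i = 4 + -91*i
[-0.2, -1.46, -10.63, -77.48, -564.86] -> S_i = -0.20*7.29^i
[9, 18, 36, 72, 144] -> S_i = 9*2^i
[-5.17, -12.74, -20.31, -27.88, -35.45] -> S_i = -5.17 + -7.57*i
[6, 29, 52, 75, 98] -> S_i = 6 + 23*i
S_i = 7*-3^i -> [7, -21, 63, -189, 567]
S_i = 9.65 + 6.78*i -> [9.65, 16.43, 23.21, 29.99, 36.77]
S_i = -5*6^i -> [-5, -30, -180, -1080, -6480]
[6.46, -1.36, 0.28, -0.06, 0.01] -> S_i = 6.46*(-0.21)^i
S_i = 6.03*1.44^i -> [6.03, 8.68, 12.5, 18.01, 25.93]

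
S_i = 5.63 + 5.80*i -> [5.63, 11.43, 17.23, 23.03, 28.83]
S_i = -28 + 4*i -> [-28, -24, -20, -16, -12]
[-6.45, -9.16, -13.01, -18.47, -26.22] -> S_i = -6.45*1.42^i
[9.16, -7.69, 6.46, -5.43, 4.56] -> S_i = 9.16*(-0.84)^i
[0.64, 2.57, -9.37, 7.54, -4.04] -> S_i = Random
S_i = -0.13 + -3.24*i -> [-0.13, -3.37, -6.61, -9.85, -13.09]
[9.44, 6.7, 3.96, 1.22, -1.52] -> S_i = 9.44 + -2.74*i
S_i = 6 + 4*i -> [6, 10, 14, 18, 22]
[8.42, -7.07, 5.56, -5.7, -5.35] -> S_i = Random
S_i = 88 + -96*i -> [88, -8, -104, -200, -296]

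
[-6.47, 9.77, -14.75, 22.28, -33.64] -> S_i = -6.47*(-1.51)^i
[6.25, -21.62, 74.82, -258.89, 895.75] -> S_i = 6.25*(-3.46)^i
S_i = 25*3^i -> [25, 75, 225, 675, 2025]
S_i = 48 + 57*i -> [48, 105, 162, 219, 276]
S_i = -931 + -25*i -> [-931, -956, -981, -1006, -1031]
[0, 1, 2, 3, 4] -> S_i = 0 + 1*i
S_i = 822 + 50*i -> [822, 872, 922, 972, 1022]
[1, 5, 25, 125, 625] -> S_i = 1*5^i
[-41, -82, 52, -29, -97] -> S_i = Random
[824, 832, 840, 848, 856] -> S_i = 824 + 8*i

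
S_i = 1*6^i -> [1, 6, 36, 216, 1296]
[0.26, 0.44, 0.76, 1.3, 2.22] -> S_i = 0.26*1.71^i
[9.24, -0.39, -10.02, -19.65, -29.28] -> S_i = 9.24 + -9.63*i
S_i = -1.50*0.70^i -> [-1.5, -1.05, -0.73, -0.51, -0.36]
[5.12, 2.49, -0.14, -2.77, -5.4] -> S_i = 5.12 + -2.63*i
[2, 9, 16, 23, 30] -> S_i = 2 + 7*i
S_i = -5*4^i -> [-5, -20, -80, -320, -1280]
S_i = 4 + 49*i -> [4, 53, 102, 151, 200]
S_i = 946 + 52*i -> [946, 998, 1050, 1102, 1154]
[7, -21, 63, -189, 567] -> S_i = 7*-3^i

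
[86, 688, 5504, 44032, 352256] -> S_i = 86*8^i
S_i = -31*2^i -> [-31, -62, -124, -248, -496]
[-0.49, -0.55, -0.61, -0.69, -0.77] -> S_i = -0.49*1.12^i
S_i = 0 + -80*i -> [0, -80, -160, -240, -320]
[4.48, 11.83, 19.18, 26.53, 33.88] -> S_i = 4.48 + 7.35*i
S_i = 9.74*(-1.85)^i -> [9.74, -18.02, 33.34, -61.67, 114.09]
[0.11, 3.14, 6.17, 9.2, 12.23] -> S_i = 0.11 + 3.03*i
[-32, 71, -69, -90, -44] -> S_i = Random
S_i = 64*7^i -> [64, 448, 3136, 21952, 153664]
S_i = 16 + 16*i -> [16, 32, 48, 64, 80]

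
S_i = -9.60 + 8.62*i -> [-9.6, -0.98, 7.64, 16.26, 24.88]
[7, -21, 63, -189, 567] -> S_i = 7*-3^i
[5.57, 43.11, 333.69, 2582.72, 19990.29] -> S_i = 5.57*7.74^i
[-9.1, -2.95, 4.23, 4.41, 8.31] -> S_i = Random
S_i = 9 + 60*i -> [9, 69, 129, 189, 249]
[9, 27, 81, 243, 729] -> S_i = 9*3^i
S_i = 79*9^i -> [79, 711, 6399, 57591, 518319]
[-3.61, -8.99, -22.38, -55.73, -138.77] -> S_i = -3.61*2.49^i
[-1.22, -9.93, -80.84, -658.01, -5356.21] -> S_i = -1.22*8.14^i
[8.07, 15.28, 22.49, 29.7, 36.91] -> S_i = 8.07 + 7.21*i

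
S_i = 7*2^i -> [7, 14, 28, 56, 112]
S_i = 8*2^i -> [8, 16, 32, 64, 128]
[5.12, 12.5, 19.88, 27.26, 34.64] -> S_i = 5.12 + 7.38*i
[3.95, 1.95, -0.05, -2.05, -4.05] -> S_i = 3.95 + -2.00*i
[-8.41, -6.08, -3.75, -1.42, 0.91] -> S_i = -8.41 + 2.33*i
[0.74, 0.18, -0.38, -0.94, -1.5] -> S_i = 0.74 + -0.56*i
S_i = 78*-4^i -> [78, -312, 1248, -4992, 19968]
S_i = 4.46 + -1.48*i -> [4.46, 2.98, 1.5, 0.02, -1.46]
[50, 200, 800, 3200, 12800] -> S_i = 50*4^i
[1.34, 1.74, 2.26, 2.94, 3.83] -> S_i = 1.34*1.30^i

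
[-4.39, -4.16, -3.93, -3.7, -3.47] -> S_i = -4.39 + 0.23*i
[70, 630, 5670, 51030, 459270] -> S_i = 70*9^i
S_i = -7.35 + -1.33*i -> [-7.35, -8.68, -10.01, -11.34, -12.67]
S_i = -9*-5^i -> [-9, 45, -225, 1125, -5625]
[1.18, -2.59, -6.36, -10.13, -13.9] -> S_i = 1.18 + -3.77*i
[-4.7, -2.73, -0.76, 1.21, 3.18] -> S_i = -4.70 + 1.97*i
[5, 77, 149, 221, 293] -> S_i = 5 + 72*i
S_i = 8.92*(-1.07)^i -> [8.92, -9.54, 10.21, -10.93, 11.69]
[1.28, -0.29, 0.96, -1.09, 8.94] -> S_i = Random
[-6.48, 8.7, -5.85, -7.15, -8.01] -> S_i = Random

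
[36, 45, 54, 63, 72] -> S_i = 36 + 9*i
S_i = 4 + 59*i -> [4, 63, 122, 181, 240]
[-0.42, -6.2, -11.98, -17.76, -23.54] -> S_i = -0.42 + -5.78*i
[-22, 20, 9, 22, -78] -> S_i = Random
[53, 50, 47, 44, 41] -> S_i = 53 + -3*i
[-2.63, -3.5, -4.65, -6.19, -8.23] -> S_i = -2.63*1.33^i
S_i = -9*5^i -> [-9, -45, -225, -1125, -5625]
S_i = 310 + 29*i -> [310, 339, 368, 397, 426]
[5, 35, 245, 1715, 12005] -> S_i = 5*7^i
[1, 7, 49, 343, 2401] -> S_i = 1*7^i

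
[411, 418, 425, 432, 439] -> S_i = 411 + 7*i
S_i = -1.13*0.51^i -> [-1.13, -0.58, -0.29, -0.15, -0.08]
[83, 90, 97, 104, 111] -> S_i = 83 + 7*i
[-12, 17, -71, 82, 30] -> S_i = Random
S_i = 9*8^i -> [9, 72, 576, 4608, 36864]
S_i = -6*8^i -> [-6, -48, -384, -3072, -24576]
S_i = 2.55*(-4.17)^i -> [2.55, -10.63, 44.34, -184.9, 771.05]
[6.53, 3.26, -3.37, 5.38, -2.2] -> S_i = Random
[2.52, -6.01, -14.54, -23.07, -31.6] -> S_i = 2.52 + -8.53*i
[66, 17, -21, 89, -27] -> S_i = Random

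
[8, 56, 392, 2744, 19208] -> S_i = 8*7^i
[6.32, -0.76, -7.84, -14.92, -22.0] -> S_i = 6.32 + -7.08*i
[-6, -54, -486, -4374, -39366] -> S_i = -6*9^i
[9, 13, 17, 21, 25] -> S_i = 9 + 4*i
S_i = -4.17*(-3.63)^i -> [-4.17, 15.14, -54.95, 199.46, -724.04]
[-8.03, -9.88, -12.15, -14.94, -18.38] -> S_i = -8.03*1.23^i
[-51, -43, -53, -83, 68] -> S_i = Random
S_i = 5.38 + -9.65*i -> [5.38, -4.27, -13.92, -23.57, -33.22]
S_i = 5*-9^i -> [5, -45, 405, -3645, 32805]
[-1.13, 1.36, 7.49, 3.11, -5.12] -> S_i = Random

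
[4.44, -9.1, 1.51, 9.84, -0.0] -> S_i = Random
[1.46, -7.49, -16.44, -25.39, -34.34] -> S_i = 1.46 + -8.95*i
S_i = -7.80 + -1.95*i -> [-7.8, -9.75, -11.7, -13.65, -15.6]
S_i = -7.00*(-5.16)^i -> [-7.0, 36.12, -186.38, 961.72, -4962.46]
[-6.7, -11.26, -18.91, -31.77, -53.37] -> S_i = -6.70*1.68^i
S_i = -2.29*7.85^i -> [-2.29, -17.98, -141.12, -1107.76, -8695.89]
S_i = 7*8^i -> [7, 56, 448, 3584, 28672]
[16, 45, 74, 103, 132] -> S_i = 16 + 29*i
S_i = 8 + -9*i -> [8, -1, -10, -19, -28]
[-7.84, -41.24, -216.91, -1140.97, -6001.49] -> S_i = -7.84*5.26^i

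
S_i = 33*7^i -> [33, 231, 1617, 11319, 79233]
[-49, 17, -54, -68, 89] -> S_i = Random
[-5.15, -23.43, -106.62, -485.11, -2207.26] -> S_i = -5.15*4.55^i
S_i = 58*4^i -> [58, 232, 928, 3712, 14848]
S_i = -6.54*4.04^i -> [-6.54, -26.42, -106.74, -431.24, -1742.22]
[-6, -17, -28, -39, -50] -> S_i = -6 + -11*i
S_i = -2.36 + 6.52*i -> [-2.36, 4.16, 10.68, 17.2, 23.72]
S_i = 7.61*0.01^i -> [7.61, 0.08, 0.0, 0.0, 0.0]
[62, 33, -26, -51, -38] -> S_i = Random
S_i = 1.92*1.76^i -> [1.92, 3.38, 5.95, 10.47, 18.42]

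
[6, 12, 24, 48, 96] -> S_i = 6*2^i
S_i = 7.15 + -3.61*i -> [7.15, 3.54, -0.07, -3.68, -7.29]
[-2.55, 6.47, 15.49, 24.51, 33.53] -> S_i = -2.55 + 9.02*i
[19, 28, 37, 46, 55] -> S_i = 19 + 9*i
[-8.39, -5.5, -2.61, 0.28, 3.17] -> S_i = -8.39 + 2.89*i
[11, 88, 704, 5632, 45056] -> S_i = 11*8^i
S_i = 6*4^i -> [6, 24, 96, 384, 1536]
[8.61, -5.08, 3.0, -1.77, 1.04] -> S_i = 8.61*(-0.59)^i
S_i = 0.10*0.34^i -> [0.1, 0.03, 0.01, 0.0, 0.0]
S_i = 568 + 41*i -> [568, 609, 650, 691, 732]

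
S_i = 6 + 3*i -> [6, 9, 12, 15, 18]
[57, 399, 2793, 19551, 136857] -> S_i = 57*7^i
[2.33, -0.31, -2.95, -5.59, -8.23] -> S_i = 2.33 + -2.64*i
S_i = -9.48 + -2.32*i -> [-9.48, -11.8, -14.12, -16.44, -18.76]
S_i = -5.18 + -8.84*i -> [-5.18, -14.02, -22.86, -31.7, -40.54]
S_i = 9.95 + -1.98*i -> [9.95, 7.97, 5.99, 4.01, 2.03]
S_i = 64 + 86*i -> [64, 150, 236, 322, 408]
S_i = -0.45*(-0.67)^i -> [-0.45, 0.3, -0.2, 0.14, -0.09]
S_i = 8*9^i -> [8, 72, 648, 5832, 52488]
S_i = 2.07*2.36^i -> [2.07, 4.89, 11.53, 27.21, 64.21]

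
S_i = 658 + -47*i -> [658, 611, 564, 517, 470]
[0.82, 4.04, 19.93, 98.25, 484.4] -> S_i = 0.82*4.93^i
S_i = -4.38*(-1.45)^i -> [-4.38, 6.35, -9.21, 13.35, -19.36]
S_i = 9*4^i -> [9, 36, 144, 576, 2304]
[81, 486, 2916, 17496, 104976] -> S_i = 81*6^i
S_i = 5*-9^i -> [5, -45, 405, -3645, 32805]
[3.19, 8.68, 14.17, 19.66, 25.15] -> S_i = 3.19 + 5.49*i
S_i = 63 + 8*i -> [63, 71, 79, 87, 95]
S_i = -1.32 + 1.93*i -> [-1.32, 0.61, 2.54, 4.47, 6.4]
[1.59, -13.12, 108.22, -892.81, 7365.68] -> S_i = 1.59*(-8.25)^i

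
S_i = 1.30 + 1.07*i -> [1.3, 2.37, 3.44, 4.51, 5.58]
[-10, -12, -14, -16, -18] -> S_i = -10 + -2*i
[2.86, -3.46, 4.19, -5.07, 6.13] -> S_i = 2.86*(-1.21)^i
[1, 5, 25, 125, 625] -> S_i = 1*5^i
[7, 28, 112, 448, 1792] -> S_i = 7*4^i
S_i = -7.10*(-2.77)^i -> [-7.1, 19.67, -54.48, 150.9, -418.0]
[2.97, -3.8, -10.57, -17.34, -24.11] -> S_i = 2.97 + -6.77*i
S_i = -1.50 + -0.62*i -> [-1.5, -2.12, -2.74, -3.36, -3.98]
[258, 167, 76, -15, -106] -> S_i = 258 + -91*i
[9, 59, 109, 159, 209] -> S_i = 9 + 50*i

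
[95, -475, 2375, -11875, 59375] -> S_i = 95*-5^i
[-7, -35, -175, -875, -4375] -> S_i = -7*5^i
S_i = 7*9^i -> [7, 63, 567, 5103, 45927]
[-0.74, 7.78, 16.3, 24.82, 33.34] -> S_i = -0.74 + 8.52*i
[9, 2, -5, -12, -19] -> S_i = 9 + -7*i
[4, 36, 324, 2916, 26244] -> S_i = 4*9^i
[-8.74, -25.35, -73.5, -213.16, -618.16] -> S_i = -8.74*2.90^i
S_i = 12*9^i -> [12, 108, 972, 8748, 78732]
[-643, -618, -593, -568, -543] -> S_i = -643 + 25*i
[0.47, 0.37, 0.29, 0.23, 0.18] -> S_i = 0.47*0.79^i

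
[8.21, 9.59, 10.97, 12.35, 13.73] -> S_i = 8.21 + 1.38*i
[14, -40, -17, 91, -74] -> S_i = Random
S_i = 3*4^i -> [3, 12, 48, 192, 768]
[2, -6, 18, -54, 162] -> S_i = 2*-3^i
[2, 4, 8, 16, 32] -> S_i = 2*2^i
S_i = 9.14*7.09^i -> [9.14, 64.8, 459.45, 3257.5, 23095.7]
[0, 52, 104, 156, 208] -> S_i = 0 + 52*i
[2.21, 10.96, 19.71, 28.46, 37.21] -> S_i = 2.21 + 8.75*i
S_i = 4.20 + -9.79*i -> [4.2, -5.59, -15.38, -25.17, -34.96]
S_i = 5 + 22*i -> [5, 27, 49, 71, 93]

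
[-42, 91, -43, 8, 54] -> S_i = Random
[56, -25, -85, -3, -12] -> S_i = Random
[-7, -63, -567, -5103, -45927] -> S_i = -7*9^i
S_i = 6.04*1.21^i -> [6.04, 7.31, 8.84, 10.7, 12.95]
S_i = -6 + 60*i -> [-6, 54, 114, 174, 234]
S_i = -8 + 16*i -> [-8, 8, 24, 40, 56]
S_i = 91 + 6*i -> [91, 97, 103, 109, 115]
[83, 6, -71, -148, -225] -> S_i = 83 + -77*i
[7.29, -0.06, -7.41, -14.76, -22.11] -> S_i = 7.29 + -7.35*i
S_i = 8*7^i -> [8, 56, 392, 2744, 19208]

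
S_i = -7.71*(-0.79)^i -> [-7.71, 6.09, -4.81, 3.8, -3.0]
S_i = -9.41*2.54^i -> [-9.41, -23.9, -60.71, -154.2, -391.67]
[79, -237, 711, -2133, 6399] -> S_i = 79*-3^i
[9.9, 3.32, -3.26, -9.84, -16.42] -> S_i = 9.90 + -6.58*i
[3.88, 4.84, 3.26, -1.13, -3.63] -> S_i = Random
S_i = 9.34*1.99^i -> [9.34, 18.59, 36.99, 73.6, 146.47]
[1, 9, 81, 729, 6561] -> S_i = 1*9^i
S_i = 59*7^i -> [59, 413, 2891, 20237, 141659]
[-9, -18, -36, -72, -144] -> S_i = -9*2^i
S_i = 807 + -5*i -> [807, 802, 797, 792, 787]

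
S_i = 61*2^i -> [61, 122, 244, 488, 976]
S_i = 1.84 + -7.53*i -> [1.84, -5.69, -13.22, -20.75, -28.28]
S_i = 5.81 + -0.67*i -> [5.81, 5.14, 4.47, 3.8, 3.13]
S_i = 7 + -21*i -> [7, -14, -35, -56, -77]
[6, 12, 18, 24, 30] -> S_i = 6 + 6*i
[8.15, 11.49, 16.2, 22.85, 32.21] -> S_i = 8.15*1.41^i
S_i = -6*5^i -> [-6, -30, -150, -750, -3750]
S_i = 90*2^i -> [90, 180, 360, 720, 1440]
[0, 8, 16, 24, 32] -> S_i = 0 + 8*i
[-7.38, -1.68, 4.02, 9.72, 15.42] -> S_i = -7.38 + 5.70*i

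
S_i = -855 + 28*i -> [-855, -827, -799, -771, -743]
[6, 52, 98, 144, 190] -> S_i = 6 + 46*i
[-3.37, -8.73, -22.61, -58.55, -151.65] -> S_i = -3.37*2.59^i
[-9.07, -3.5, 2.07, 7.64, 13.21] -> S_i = -9.07 + 5.57*i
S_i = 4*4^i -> [4, 16, 64, 256, 1024]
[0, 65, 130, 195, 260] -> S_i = 0 + 65*i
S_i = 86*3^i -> [86, 258, 774, 2322, 6966]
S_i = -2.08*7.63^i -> [-2.08, -15.87, -121.09, -923.93, -7049.55]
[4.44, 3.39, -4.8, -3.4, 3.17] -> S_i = Random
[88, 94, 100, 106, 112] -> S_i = 88 + 6*i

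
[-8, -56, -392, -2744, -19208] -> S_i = -8*7^i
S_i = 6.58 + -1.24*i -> [6.58, 5.34, 4.1, 2.86, 1.62]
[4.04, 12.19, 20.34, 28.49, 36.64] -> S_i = 4.04 + 8.15*i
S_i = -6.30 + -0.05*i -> [-6.3, -6.35, -6.4, -6.45, -6.5]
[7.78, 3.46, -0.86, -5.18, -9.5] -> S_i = 7.78 + -4.32*i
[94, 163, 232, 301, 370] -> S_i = 94 + 69*i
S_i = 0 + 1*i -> [0, 1, 2, 3, 4]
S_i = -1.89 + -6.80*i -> [-1.89, -8.69, -15.49, -22.29, -29.09]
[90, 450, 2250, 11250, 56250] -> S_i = 90*5^i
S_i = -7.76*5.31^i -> [-7.76, -41.21, -218.8, -1161.84, -6169.36]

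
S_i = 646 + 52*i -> [646, 698, 750, 802, 854]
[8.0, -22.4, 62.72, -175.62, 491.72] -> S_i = 8.00*(-2.80)^i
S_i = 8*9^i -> [8, 72, 648, 5832, 52488]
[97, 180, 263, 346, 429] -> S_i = 97 + 83*i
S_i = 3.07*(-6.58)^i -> [3.07, -20.2, 132.92, -874.61, 5754.96]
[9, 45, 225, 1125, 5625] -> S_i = 9*5^i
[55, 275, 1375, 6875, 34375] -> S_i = 55*5^i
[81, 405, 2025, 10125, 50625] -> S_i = 81*5^i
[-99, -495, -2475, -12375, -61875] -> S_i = -99*5^i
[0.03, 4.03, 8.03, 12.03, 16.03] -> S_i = 0.03 + 4.00*i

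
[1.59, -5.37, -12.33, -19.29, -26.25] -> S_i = 1.59 + -6.96*i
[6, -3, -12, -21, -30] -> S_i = 6 + -9*i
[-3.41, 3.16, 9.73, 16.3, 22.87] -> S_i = -3.41 + 6.57*i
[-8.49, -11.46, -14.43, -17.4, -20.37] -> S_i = -8.49 + -2.97*i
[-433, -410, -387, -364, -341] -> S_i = -433 + 23*i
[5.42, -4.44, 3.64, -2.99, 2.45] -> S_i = 5.42*(-0.82)^i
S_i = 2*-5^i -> [2, -10, 50, -250, 1250]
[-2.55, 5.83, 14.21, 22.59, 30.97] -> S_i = -2.55 + 8.38*i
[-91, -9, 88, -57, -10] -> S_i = Random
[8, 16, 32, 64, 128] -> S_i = 8*2^i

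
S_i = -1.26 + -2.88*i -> [-1.26, -4.14, -7.02, -9.9, -12.78]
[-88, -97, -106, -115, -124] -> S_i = -88 + -9*i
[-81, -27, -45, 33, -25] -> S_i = Random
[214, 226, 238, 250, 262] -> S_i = 214 + 12*i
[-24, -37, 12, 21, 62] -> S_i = Random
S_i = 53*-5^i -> [53, -265, 1325, -6625, 33125]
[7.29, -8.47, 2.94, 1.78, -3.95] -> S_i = Random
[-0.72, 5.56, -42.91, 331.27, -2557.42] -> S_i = -0.72*(-7.72)^i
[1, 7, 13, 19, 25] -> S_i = 1 + 6*i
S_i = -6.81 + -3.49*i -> [-6.81, -10.3, -13.79, -17.28, -20.77]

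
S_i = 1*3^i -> [1, 3, 9, 27, 81]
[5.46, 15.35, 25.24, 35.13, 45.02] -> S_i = 5.46 + 9.89*i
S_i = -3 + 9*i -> [-3, 6, 15, 24, 33]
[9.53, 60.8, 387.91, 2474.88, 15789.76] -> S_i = 9.53*6.38^i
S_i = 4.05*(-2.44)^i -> [4.05, -9.88, 24.11, -58.83, 143.55]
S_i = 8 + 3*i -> [8, 11, 14, 17, 20]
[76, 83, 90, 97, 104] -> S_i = 76 + 7*i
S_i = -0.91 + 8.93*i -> [-0.91, 8.02, 16.95, 25.88, 34.81]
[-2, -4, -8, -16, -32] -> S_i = -2*2^i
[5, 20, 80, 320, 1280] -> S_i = 5*4^i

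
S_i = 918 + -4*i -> [918, 914, 910, 906, 902]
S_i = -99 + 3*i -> [-99, -96, -93, -90, -87]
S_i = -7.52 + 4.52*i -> [-7.52, -3.0, 1.52, 6.04, 10.56]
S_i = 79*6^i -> [79, 474, 2844, 17064, 102384]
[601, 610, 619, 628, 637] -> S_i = 601 + 9*i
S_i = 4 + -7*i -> [4, -3, -10, -17, -24]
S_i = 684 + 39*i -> [684, 723, 762, 801, 840]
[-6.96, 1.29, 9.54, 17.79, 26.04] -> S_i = -6.96 + 8.25*i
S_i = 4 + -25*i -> [4, -21, -46, -71, -96]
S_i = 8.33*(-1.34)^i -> [8.33, -11.16, 14.96, -20.04, 26.86]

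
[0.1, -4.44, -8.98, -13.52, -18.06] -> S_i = 0.10 + -4.54*i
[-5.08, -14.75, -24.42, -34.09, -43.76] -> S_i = -5.08 + -9.67*i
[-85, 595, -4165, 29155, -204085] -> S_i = -85*-7^i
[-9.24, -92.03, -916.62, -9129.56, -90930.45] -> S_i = -9.24*9.96^i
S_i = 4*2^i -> [4, 8, 16, 32, 64]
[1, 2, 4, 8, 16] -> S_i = 1*2^i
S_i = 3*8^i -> [3, 24, 192, 1536, 12288]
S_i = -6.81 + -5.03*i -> [-6.81, -11.84, -16.87, -21.9, -26.93]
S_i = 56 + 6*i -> [56, 62, 68, 74, 80]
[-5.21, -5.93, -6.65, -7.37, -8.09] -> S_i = -5.21 + -0.72*i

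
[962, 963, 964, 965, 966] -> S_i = 962 + 1*i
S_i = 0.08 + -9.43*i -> [0.08, -9.35, -18.78, -28.21, -37.64]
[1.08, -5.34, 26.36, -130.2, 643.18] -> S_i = 1.08*(-4.94)^i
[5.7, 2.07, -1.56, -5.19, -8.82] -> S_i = 5.70 + -3.63*i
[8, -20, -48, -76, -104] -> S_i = 8 + -28*i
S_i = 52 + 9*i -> [52, 61, 70, 79, 88]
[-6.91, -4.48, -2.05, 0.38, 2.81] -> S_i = -6.91 + 2.43*i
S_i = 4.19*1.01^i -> [4.19, 4.23, 4.27, 4.32, 4.36]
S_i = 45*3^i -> [45, 135, 405, 1215, 3645]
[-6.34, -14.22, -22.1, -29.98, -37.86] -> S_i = -6.34 + -7.88*i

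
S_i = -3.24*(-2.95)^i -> [-3.24, 9.56, -28.2, 83.18, -245.38]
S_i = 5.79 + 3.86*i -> [5.79, 9.65, 13.51, 17.37, 21.23]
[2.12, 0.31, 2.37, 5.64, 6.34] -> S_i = Random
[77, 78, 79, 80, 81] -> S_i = 77 + 1*i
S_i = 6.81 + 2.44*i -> [6.81, 9.25, 11.69, 14.13, 16.57]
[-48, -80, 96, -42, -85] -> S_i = Random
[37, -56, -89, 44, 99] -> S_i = Random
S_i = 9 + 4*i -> [9, 13, 17, 21, 25]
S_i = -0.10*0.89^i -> [-0.1, -0.09, -0.08, -0.07, -0.06]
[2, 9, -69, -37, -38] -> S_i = Random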